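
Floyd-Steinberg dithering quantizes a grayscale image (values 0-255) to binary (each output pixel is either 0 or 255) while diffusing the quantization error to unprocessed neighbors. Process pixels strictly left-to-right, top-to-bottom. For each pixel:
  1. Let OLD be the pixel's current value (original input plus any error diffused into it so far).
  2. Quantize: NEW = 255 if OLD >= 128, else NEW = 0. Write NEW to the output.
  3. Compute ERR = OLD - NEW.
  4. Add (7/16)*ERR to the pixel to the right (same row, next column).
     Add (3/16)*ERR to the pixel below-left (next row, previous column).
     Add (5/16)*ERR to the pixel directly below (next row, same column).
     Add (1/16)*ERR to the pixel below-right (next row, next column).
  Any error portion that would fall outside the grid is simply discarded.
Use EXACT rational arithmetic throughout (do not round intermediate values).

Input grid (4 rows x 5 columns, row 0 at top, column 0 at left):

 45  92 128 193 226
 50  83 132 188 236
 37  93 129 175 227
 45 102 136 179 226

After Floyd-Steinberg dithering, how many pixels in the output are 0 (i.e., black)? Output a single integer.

Answer: 9

Derivation:
(0,0): OLD=45 → NEW=0, ERR=45
(0,1): OLD=1787/16 → NEW=0, ERR=1787/16
(0,2): OLD=45277/256 → NEW=255, ERR=-20003/256
(0,3): OLD=650507/4096 → NEW=255, ERR=-393973/4096
(0,4): OLD=12053325/65536 → NEW=255, ERR=-4658355/65536
(1,0): OLD=21761/256 → NEW=0, ERR=21761/256
(1,1): OLD=293383/2048 → NEW=255, ERR=-228857/2048
(1,2): OLD=3122067/65536 → NEW=0, ERR=3122067/65536
(1,3): OLD=42093271/262144 → NEW=255, ERR=-24753449/262144
(1,4): OLD=698200229/4194304 → NEW=255, ERR=-371347291/4194304
(2,0): OLD=1396285/32768 → NEW=0, ERR=1396285/32768
(2,1): OLD=95385455/1048576 → NEW=0, ERR=95385455/1048576
(2,2): OLD=2667508237/16777216 → NEW=255, ERR=-1610681843/16777216
(2,3): OLD=24123409879/268435456 → NEW=0, ERR=24123409879/268435456
(2,4): OLD=999642780449/4294967296 → NEW=255, ERR=-95573880031/4294967296
(3,0): OLD=1264536685/16777216 → NEW=0, ERR=1264536685/16777216
(3,1): OLD=19872931049/134217728 → NEW=255, ERR=-14352589591/134217728
(3,2): OLD=351113656659/4294967296 → NEW=0, ERR=351113656659/4294967296
(3,3): OLD=1998674816347/8589934592 → NEW=255, ERR=-191758504613/8589934592
(3,4): OLD=29535104268199/137438953472 → NEW=255, ERR=-5511828867161/137438953472
Output grid:
  Row 0: ..###  (2 black, running=2)
  Row 1: .#.##  (2 black, running=4)
  Row 2: ..#.#  (3 black, running=7)
  Row 3: .#.##  (2 black, running=9)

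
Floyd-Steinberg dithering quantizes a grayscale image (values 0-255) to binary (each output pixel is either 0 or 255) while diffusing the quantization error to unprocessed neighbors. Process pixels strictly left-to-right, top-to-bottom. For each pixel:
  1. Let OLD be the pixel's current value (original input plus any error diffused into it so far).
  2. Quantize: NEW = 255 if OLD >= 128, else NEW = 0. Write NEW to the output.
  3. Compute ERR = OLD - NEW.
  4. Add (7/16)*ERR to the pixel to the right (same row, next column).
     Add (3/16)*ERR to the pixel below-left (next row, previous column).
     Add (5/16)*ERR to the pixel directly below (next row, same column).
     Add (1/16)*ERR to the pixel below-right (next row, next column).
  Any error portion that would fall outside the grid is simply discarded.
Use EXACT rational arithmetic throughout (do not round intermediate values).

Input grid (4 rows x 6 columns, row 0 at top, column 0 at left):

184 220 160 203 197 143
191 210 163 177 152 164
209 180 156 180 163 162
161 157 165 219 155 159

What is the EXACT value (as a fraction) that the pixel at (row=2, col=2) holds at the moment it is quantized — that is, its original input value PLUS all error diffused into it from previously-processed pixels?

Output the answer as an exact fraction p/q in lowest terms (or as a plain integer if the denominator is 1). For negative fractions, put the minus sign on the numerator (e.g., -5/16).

(0,0): OLD=184 → NEW=255, ERR=-71
(0,1): OLD=3023/16 → NEW=255, ERR=-1057/16
(0,2): OLD=33561/256 → NEW=255, ERR=-31719/256
(0,3): OLD=609455/4096 → NEW=255, ERR=-435025/4096
(0,4): OLD=9865417/65536 → NEW=255, ERR=-6846263/65536
(0,5): OLD=102022527/1048576 → NEW=0, ERR=102022527/1048576
(1,0): OLD=40045/256 → NEW=255, ERR=-25235/256
(1,1): OLD=242811/2048 → NEW=0, ERR=242811/2048
(1,2): OLD=9968535/65536 → NEW=255, ERR=-6743145/65536
(1,3): OLD=18733771/262144 → NEW=0, ERR=18733771/262144
(1,4): OLD=2721682561/16777216 → NEW=255, ERR=-1556507519/16777216
(1,5): OLD=39537020983/268435456 → NEW=255, ERR=-28914020297/268435456
(2,0): OLD=6567545/32768 → NEW=255, ERR=-1788295/32768
(2,1): OLD=175867715/1048576 → NEW=255, ERR=-91519165/1048576
(2,2): OLD=1786284425/16777216 → NEW=0, ERR=1786284425/16777216
Target (2,2): original=156, with diffused error = 1786284425/16777216

Answer: 1786284425/16777216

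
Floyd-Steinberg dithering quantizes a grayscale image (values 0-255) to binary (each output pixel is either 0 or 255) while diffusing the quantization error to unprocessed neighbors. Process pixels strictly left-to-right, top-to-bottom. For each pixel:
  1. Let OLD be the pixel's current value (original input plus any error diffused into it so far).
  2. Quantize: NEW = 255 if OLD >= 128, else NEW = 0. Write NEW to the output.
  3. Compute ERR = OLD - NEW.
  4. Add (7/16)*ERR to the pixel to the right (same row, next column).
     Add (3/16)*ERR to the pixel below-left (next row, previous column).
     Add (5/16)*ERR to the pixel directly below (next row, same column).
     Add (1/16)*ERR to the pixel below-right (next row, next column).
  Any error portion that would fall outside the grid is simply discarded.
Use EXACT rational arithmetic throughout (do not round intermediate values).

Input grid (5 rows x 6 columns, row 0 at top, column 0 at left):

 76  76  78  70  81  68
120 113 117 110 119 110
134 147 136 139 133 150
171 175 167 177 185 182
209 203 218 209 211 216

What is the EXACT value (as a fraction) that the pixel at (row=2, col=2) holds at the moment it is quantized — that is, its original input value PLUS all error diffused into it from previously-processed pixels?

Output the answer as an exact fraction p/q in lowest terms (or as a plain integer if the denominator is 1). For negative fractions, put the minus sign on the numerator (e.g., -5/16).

Answer: 661798275/4194304

Derivation:
(0,0): OLD=76 → NEW=0, ERR=76
(0,1): OLD=437/4 → NEW=0, ERR=437/4
(0,2): OLD=8051/64 → NEW=0, ERR=8051/64
(0,3): OLD=128037/1024 → NEW=0, ERR=128037/1024
(0,4): OLD=2223363/16384 → NEW=255, ERR=-1954557/16384
(0,5): OLD=4143893/262144 → NEW=0, ERR=4143893/262144
(1,0): OLD=10511/64 → NEW=255, ERR=-5809/64
(1,1): OLD=69513/512 → NEW=255, ERR=-61047/512
(1,2): OLD=2202333/16384 → NEW=255, ERR=-1975587/16384
(1,3): OLD=5361769/65536 → NEW=0, ERR=5361769/65536
(1,4): OLD=538096299/4194304 → NEW=255, ERR=-531451221/4194304
(1,5): OLD=3492961341/67108864 → NEW=0, ERR=3492961341/67108864
(2,0): OLD=682227/8192 → NEW=0, ERR=682227/8192
(2,1): OLD=30904961/262144 → NEW=0, ERR=30904961/262144
(2,2): OLD=661798275/4194304 → NEW=255, ERR=-407749245/4194304
Target (2,2): original=136, with diffused error = 661798275/4194304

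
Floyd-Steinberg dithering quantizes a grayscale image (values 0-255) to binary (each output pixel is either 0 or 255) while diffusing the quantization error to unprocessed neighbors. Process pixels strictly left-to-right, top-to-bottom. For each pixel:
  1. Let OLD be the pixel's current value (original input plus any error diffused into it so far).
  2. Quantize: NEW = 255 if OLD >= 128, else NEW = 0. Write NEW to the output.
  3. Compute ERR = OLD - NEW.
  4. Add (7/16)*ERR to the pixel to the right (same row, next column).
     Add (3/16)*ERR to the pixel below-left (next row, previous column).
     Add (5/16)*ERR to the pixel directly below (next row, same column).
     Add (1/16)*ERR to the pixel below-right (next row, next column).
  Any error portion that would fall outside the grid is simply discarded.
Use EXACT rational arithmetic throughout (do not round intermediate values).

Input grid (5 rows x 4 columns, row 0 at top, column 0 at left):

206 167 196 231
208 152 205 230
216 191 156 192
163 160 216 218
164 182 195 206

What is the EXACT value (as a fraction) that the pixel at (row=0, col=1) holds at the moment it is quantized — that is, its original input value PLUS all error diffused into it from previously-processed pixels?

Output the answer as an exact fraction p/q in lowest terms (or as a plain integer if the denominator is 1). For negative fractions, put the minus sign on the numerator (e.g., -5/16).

(0,0): OLD=206 → NEW=255, ERR=-49
(0,1): OLD=2329/16 → NEW=255, ERR=-1751/16
Target (0,1): original=167, with diffused error = 2329/16

Answer: 2329/16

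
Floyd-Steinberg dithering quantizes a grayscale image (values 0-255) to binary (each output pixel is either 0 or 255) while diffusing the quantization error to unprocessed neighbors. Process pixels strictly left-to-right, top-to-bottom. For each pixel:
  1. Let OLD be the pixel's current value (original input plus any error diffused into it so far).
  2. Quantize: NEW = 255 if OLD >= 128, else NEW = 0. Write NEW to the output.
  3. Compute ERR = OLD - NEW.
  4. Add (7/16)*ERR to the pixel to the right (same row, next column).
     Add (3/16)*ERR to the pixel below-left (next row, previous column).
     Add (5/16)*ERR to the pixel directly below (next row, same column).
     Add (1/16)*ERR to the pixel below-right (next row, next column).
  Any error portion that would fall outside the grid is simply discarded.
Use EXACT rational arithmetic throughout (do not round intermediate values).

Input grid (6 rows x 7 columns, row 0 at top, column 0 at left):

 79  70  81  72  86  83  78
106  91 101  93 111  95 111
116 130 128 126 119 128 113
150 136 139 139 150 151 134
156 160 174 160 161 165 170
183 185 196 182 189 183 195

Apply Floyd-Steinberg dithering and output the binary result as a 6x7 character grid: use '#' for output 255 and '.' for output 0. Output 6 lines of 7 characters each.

Answer: ....#..
#.#.#.#
.#.#.#.
#.#.#.#
####.##
.#.###.

Derivation:
(0,0): OLD=79 → NEW=0, ERR=79
(0,1): OLD=1673/16 → NEW=0, ERR=1673/16
(0,2): OLD=32447/256 → NEW=0, ERR=32447/256
(0,3): OLD=522041/4096 → NEW=0, ERR=522041/4096
(0,4): OLD=9290383/65536 → NEW=255, ERR=-7421297/65536
(0,5): OLD=35082729/1048576 → NEW=0, ERR=35082729/1048576
(0,6): OLD=1554201951/16777216 → NEW=0, ERR=1554201951/16777216
(1,0): OLD=38475/256 → NEW=255, ERR=-26805/256
(1,1): OLD=218253/2048 → NEW=0, ERR=218253/2048
(1,2): OLD=14264849/65536 → NEW=255, ERR=-2446831/65536
(1,3): OLD=27048893/262144 → NEW=0, ERR=27048893/262144
(1,4): OLD=2264826903/16777216 → NEW=255, ERR=-2013363177/16777216
(1,5): OLD=8488599111/134217728 → NEW=0, ERR=8488599111/134217728
(1,6): OLD=364449546057/2147483648 → NEW=255, ERR=-183158784183/2147483648
(2,0): OLD=3383647/32768 → NEW=0, ERR=3383647/32768
(2,1): OLD=204403845/1048576 → NEW=255, ERR=-62983035/1048576
(2,2): OLD=1947188175/16777216 → NEW=0, ERR=1947188175/16777216
(2,3): OLD=24721176087/134217728 → NEW=255, ERR=-9504344553/134217728
(2,4): OLD=73900222855/1073741824 → NEW=0, ERR=73900222855/1073741824
(2,5): OLD=5304550720749/34359738368 → NEW=255, ERR=-3457182563091/34359738368
(2,6): OLD=25442507665483/549755813888 → NEW=0, ERR=25442507665483/549755813888
(3,0): OLD=2869016815/16777216 → NEW=255, ERR=-1409173265/16777216
(3,1): OLD=14589179075/134217728 → NEW=0, ERR=14589179075/134217728
(3,2): OLD=220968572729/1073741824 → NEW=255, ERR=-52835592391/1073741824
(3,3): OLD=496074899871/4294967296 → NEW=0, ERR=496074899871/4294967296
(3,4): OLD=109262942237935/549755813888 → NEW=255, ERR=-30924790303505/549755813888
(3,5): OLD=474663173139901/4398046511104 → NEW=0, ERR=474663173139901/4398046511104
(3,6): OLD=13327234870329955/70368744177664 → NEW=255, ERR=-4616794894974365/70368744177664
(4,0): OLD=322408055713/2147483648 → NEW=255, ERR=-225200274527/2147483648
(4,1): OLD=4590902810925/34359738368 → NEW=255, ERR=-4170830472915/34359738368
(4,2): OLD=73648630963651/549755813888 → NEW=255, ERR=-66539101577789/549755813888
(4,3): OLD=569631457105745/4398046511104 → NEW=255, ERR=-551870403225775/4398046511104
(4,4): OLD=4080626797385443/35184372088832 → NEW=0, ERR=4080626797385443/35184372088832
(4,5): OLD=263066555799849507/1125899906842624 → NEW=255, ERR=-24037920445019613/1125899906842624
(4,6): OLD=2646352484222665445/18014398509481984 → NEW=255, ERR=-1947319135695240475/18014398509481984
(5,0): OLD=70076800560599/549755813888 → NEW=0, ERR=70076800560599/549755813888
(5,1): OLD=763439900093597/4398046511104 → NEW=255, ERR=-358061960237923/4398046511104
(5,2): OLD=3217399281917339/35184372088832 → NEW=0, ERR=3217399281917339/35184372088832
(5,3): OLD=55443624129123495/281474976710656 → NEW=255, ERR=-16332494932093785/281474976710656
(5,4): OLD=3386919163214282637/18014398509481984 → NEW=255, ERR=-1206752456703623283/18014398509481984
(5,5): OLD=19311590758205971261/144115188075855872 → NEW=255, ERR=-17437782201137276099/144115188075855872
(5,6): OLD=246605292143937258483/2305843009213693952 → NEW=0, ERR=246605292143937258483/2305843009213693952
Row 0: ....#..
Row 1: #.#.#.#
Row 2: .#.#.#.
Row 3: #.#.#.#
Row 4: ####.##
Row 5: .#.###.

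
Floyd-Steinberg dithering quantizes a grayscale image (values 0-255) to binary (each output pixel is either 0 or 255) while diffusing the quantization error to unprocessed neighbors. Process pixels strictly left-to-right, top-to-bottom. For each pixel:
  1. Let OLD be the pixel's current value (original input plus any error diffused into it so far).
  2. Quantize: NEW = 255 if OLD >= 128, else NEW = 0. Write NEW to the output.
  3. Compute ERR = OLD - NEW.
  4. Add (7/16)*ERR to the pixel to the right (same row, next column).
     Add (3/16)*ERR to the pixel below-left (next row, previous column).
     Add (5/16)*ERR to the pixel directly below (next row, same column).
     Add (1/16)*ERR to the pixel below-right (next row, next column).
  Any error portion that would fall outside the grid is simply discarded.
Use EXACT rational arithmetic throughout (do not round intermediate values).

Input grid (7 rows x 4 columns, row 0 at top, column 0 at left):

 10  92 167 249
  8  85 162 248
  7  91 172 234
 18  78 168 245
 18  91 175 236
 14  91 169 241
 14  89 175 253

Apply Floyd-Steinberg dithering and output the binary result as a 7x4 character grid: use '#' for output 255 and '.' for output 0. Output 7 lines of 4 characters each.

Answer: ..##
..##
.#.#
..##
..##
.#.#
..##

Derivation:
(0,0): OLD=10 → NEW=0, ERR=10
(0,1): OLD=771/8 → NEW=0, ERR=771/8
(0,2): OLD=26773/128 → NEW=255, ERR=-5867/128
(0,3): OLD=468883/2048 → NEW=255, ERR=-53357/2048
(1,0): OLD=3737/128 → NEW=0, ERR=3737/128
(1,1): OLD=122799/1024 → NEW=0, ERR=122799/1024
(1,2): OLD=6595547/32768 → NEW=255, ERR=-1760293/32768
(1,3): OLD=111930861/524288 → NEW=255, ERR=-21762579/524288
(2,0): OLD=632565/16384 → NEW=0, ERR=632565/16384
(2,1): OLD=71889751/524288 → NEW=255, ERR=-61803689/524288
(2,2): OLD=108372083/1048576 → NEW=0, ERR=108372083/1048576
(2,3): OLD=4410517959/16777216 → NEW=255, ERR=132327879/16777216
(3,0): OLD=66794277/8388608 → NEW=0, ERR=66794277/8388608
(3,1): OLD=8917050875/134217728 → NEW=0, ERR=8917050875/134217728
(3,2): OLD=479908866821/2147483648 → NEW=255, ERR=-67699463419/2147483648
(3,3): OLD=8250875524771/34359738368 → NEW=255, ERR=-510857759069/34359738368
(4,0): OLD=70749400449/2147483648 → NEW=0, ERR=70749400449/2147483648
(4,1): OLD=2074673504643/17179869184 → NEW=0, ERR=2074673504643/17179869184
(4,2): OLD=120586931168675/549755813888 → NEW=255, ERR=-19600801372765/549755813888
(4,3): OLD=1880472660270949/8796093022208 → NEW=255, ERR=-362531060392091/8796093022208
(5,0): OLD=12902287229105/274877906944 → NEW=0, ERR=12902287229105/274877906944
(5,1): OLD=1272333689367927/8796093022208 → NEW=255, ERR=-970670031295113/8796093022208
(5,2): OLD=481141276761387/4398046511104 → NEW=0, ERR=481141276761387/4398046511104
(5,3): OLD=38527444444368771/140737488355328 → NEW=255, ERR=2639384913760131/140737488355328
(6,0): OLD=1122680699746053/140737488355328 → NEW=0, ERR=1122680699746053/140737488355328
(6,1): OLD=183410879442995315/2251799813685248 → NEW=0, ERR=183410879442995315/2251799813685248
(6,2): OLD=8698836250777749685/36028797018963968 → NEW=255, ERR=-488506989058062155/36028797018963968
(6,3): OLD=149744943438201957363/576460752303423488 → NEW=255, ERR=2747451600828967923/576460752303423488
Row 0: ..##
Row 1: ..##
Row 2: .#.#
Row 3: ..##
Row 4: ..##
Row 5: .#.#
Row 6: ..##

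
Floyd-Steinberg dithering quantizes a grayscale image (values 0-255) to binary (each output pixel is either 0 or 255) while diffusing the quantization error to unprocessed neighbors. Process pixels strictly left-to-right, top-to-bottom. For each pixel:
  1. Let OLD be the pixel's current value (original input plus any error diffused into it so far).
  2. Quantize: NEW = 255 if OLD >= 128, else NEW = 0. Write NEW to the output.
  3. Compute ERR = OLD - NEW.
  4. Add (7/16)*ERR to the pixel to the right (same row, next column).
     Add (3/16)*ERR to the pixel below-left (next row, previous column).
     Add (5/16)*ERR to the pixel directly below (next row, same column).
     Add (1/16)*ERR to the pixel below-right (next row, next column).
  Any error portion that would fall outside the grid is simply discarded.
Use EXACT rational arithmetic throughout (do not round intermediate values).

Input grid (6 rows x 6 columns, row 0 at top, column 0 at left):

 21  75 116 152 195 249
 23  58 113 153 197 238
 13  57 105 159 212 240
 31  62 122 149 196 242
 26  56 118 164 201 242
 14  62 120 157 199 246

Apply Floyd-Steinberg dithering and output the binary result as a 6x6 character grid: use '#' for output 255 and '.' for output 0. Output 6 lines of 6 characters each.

(0,0): OLD=21 → NEW=0, ERR=21
(0,1): OLD=1347/16 → NEW=0, ERR=1347/16
(0,2): OLD=39125/256 → NEW=255, ERR=-26155/256
(0,3): OLD=439507/4096 → NEW=0, ERR=439507/4096
(0,4): OLD=15856069/65536 → NEW=255, ERR=-855611/65536
(0,5): OLD=255106147/1048576 → NEW=255, ERR=-12280733/1048576
(1,0): OLD=11609/256 → NEW=0, ERR=11609/256
(1,1): OLD=176751/2048 → NEW=0, ERR=176751/2048
(1,2): OLD=9451035/65536 → NEW=255, ERR=-7260645/65536
(1,3): OLD=33876415/262144 → NEW=255, ERR=-32970305/262144
(1,4): OLD=2389165725/16777216 → NEW=255, ERR=-1889024355/16777216
(1,5): OLD=49462972987/268435456 → NEW=255, ERR=-18988068293/268435456
(2,0): OLD=1420597/32768 → NEW=0, ERR=1420597/32768
(2,1): OLD=89127319/1048576 → NEW=0, ERR=89127319/1048576
(2,2): OLD=1499500165/16777216 → NEW=0, ERR=1499500165/16777216
(2,3): OLD=17550721437/134217728 → NEW=255, ERR=-16674799203/134217728
(2,4): OLD=435238132311/4294967296 → NEW=0, ERR=435238132311/4294967296
(2,5): OLD=17536705644497/68719476736 → NEW=255, ERR=13239076817/68719476736
(3,0): OLD=1014771173/16777216 → NEW=0, ERR=1014771173/16777216
(3,1): OLD=18051214081/134217728 → NEW=255, ERR=-16174306559/134217728
(3,2): OLD=85068382483/1073741824 → NEW=0, ERR=85068382483/1073741824
(3,3): OLD=11642735309881/68719476736 → NEW=255, ERR=-5880731257799/68719476736
(3,4): OLD=100330215431449/549755813888 → NEW=255, ERR=-39857517109991/549755813888
(3,5): OLD=1905891935612887/8796093022208 → NEW=255, ERR=-337111785050153/8796093022208
(4,0): OLD=47902502091/2147483648 → NEW=0, ERR=47902502091/2147483648
(4,1): OLD=1605819343567/34359738368 → NEW=0, ERR=1605819343567/34359738368
(4,2): OLD=153522286550461/1099511627776 → NEW=255, ERR=-126853178532419/1099511627776
(4,3): OLD=1374652681936017/17592186044416 → NEW=0, ERR=1374652681936017/17592186044416
(4,4): OLD=56293698442497953/281474976710656 → NEW=255, ERR=-15482420618719327/281474976710656
(4,5): OLD=907149231124284871/4503599627370496 → NEW=255, ERR=-241268673855191609/4503599627370496
(5,0): OLD=16346239592413/549755813888 → NEW=0, ERR=16346239592413/549755813888
(5,1): OLD=1220460529491629/17592186044416 → NEW=0, ERR=1220460529491629/17592186044416
(5,2): OLD=18559052089420479/140737488355328 → NEW=255, ERR=-17329007441188161/140737488355328
(5,3): OLD=495509576314957733/4503599627370496 → NEW=0, ERR=495509576314957733/4503599627370496
(5,4): OLD=2024692457908107845/9007199254740992 → NEW=255, ERR=-272143352050845115/9007199254740992
(5,5): OLD=30639208603953694153/144115188075855872 → NEW=255, ERR=-6110164355389553207/144115188075855872
Row 0: ..#.##
Row 1: ..####
Row 2: ...#.#
Row 3: .#.###
Row 4: ..#.##
Row 5: ..#.##

Answer: ..#.##
..####
...#.#
.#.###
..#.##
..#.##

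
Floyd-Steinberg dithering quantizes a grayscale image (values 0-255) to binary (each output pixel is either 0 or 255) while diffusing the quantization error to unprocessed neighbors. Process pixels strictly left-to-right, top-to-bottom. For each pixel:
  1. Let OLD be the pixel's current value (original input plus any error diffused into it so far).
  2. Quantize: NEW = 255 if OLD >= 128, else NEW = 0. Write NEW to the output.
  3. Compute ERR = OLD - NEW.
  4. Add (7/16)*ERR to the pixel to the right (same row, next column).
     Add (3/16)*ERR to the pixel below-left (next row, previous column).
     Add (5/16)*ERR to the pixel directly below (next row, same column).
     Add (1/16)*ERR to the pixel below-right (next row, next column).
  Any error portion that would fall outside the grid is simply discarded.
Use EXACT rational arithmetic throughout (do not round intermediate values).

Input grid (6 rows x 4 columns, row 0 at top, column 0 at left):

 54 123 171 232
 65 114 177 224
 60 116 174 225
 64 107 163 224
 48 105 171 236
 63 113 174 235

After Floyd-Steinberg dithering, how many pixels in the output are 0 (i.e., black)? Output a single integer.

(0,0): OLD=54 → NEW=0, ERR=54
(0,1): OLD=1173/8 → NEW=255, ERR=-867/8
(0,2): OLD=15819/128 → NEW=0, ERR=15819/128
(0,3): OLD=585869/2048 → NEW=255, ERR=63629/2048
(1,0): OLD=7879/128 → NEW=0, ERR=7879/128
(1,1): OLD=136817/1024 → NEW=255, ERR=-124303/1024
(1,2): OLD=5294149/32768 → NEW=255, ERR=-3061691/32768
(1,3): OLD=105148659/524288 → NEW=255, ERR=-28544781/524288
(2,0): OLD=925291/16384 → NEW=0, ERR=925291/16384
(2,1): OLD=46714953/524288 → NEW=0, ERR=46714953/524288
(2,2): OLD=174051213/1048576 → NEW=255, ERR=-93335667/1048576
(2,3): OLD=2738102009/16777216 → NEW=255, ERR=-1540088071/16777216
(3,0): OLD=825062331/8388608 → NEW=0, ERR=825062331/8388608
(3,1): OLD=22107622437/134217728 → NEW=255, ERR=-12117898203/134217728
(3,2): OLD=180476634587/2147483648 → NEW=0, ERR=180476634587/2147483648
(3,3): OLD=7783110025085/34359738368 → NEW=255, ERR=-978623258755/34359738368
(4,0): OLD=132730506975/2147483648 → NEW=0, ERR=132730506975/2147483648
(4,1): OLD=2160050040861/17179869184 → NEW=0, ERR=2160050040861/17179869184
(4,2): OLD=132649023797629/549755813888 → NEW=255, ERR=-7538708743811/549755813888
(4,3): OLD=1991019149788283/8796093022208 → NEW=255, ERR=-251984570874757/8796093022208
(5,0): OLD=29106678539055/274877906944 → NEW=0, ERR=29106678539055/274877906944
(5,1): OLD=1758422901148201/8796093022208 → NEW=255, ERR=-484580819514839/8796093022208
(5,2): OLD=651348513937965/4398046511104 → NEW=255, ERR=-470153346393555/4398046511104
(5,3): OLD=25110620719717549/140737488355328 → NEW=255, ERR=-10777438810891091/140737488355328
Output grid:
  Row 0: .#.#  (2 black, running=2)
  Row 1: .###  (1 black, running=3)
  Row 2: ..##  (2 black, running=5)
  Row 3: .#.#  (2 black, running=7)
  Row 4: ..##  (2 black, running=9)
  Row 5: .###  (1 black, running=10)

Answer: 10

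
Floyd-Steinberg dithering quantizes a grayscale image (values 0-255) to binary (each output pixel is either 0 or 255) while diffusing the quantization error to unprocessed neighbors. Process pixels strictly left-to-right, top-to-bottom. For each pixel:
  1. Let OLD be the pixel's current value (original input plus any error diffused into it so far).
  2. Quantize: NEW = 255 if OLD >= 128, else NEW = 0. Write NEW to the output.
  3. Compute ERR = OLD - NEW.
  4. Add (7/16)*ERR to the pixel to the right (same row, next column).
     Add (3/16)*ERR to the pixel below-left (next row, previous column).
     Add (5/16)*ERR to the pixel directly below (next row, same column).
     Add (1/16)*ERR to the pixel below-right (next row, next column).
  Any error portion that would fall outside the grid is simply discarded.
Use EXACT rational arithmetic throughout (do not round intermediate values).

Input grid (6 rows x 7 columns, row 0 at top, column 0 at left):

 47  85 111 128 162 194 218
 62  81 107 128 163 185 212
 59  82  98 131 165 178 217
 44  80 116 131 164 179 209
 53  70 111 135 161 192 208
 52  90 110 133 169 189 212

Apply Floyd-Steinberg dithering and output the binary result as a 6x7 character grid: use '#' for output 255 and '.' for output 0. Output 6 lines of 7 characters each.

(0,0): OLD=47 → NEW=0, ERR=47
(0,1): OLD=1689/16 → NEW=0, ERR=1689/16
(0,2): OLD=40239/256 → NEW=255, ERR=-25041/256
(0,3): OLD=349001/4096 → NEW=0, ERR=349001/4096
(0,4): OLD=13059839/65536 → NEW=255, ERR=-3651841/65536
(0,5): OLD=177860857/1048576 → NEW=255, ERR=-89526023/1048576
(0,6): OLD=3030750927/16777216 → NEW=255, ERR=-1247439153/16777216
(1,0): OLD=24699/256 → NEW=0, ERR=24699/256
(1,1): OLD=288349/2048 → NEW=255, ERR=-233891/2048
(1,2): OLD=3213985/65536 → NEW=0, ERR=3213985/65536
(1,3): OLD=41817421/262144 → NEW=255, ERR=-25029299/262144
(1,4): OLD=1562484743/16777216 → NEW=0, ERR=1562484743/16777216
(1,5): OLD=24379340983/134217728 → NEW=255, ERR=-9846179657/134217728
(1,6): OLD=324986378713/2147483648 → NEW=255, ERR=-222621951527/2147483648
(2,0): OLD=2219599/32768 → NEW=0, ERR=2219599/32768
(2,1): OLD=95599957/1048576 → NEW=0, ERR=95599957/1048576
(2,2): OLD=2150381887/16777216 → NEW=255, ERR=-2127808193/16777216
(2,3): OLD=8885623047/134217728 → NEW=0, ERR=8885623047/134217728
(2,4): OLD=218340006455/1073741824 → NEW=255, ERR=-55464158665/1073741824
(2,5): OLD=4083973028157/34359738368 → NEW=0, ERR=4083973028157/34359738368
(2,6): OLD=127554444696443/549755813888 → NEW=255, ERR=-12633287844997/549755813888
(3,0): OLD=1380133215/16777216 → NEW=0, ERR=1380133215/16777216
(3,1): OLD=16768387827/134217728 → NEW=0, ERR=16768387827/134217728
(3,2): OLD=160134076937/1073741824 → NEW=255, ERR=-113670088183/1073741824
(3,3): OLD=376931241839/4294967296 → NEW=0, ERR=376931241839/4294967296
(3,4): OLD=116920476218719/549755813888 → NEW=255, ERR=-23267256322721/549755813888
(3,5): OLD=836025093098637/4398046511104 → NEW=255, ERR=-285476767232883/4398046511104
(3,6): OLD=12726147196305811/70368744177664 → NEW=255, ERR=-5217882568998509/70368744177664
(4,0): OLD=219327125425/2147483648 → NEW=0, ERR=219327125425/2147483648
(4,1): OLD=4776579112317/34359738368 → NEW=255, ERR=-3985154171523/34359738368
(4,2): OLD=28278659119475/549755813888 → NEW=0, ERR=28278659119475/549755813888
(4,3): OLD=749329156246753/4398046511104 → NEW=255, ERR=-372172704084767/4398046511104
(4,4): OLD=3661507960523091/35184372088832 → NEW=0, ERR=3661507960523091/35184372088832
(4,5): OLD=225963895666172627/1125899906842624 → NEW=255, ERR=-61140580578696493/1125899906842624
(4,6): OLD=2828498167989878453/18014398509481984 → NEW=255, ERR=-1765173451928027467/18014398509481984
(5,0): OLD=34178009841607/549755813888 → NEW=0, ERR=34178009841607/549755813888
(5,1): OLD=426532914317677/4398046511104 → NEW=0, ERR=426532914317677/4398046511104
(5,2): OLD=5115410389168267/35184372088832 → NEW=255, ERR=-3856604493483893/35184372088832
(5,3): OLD=22891781126236119/281474976710656 → NEW=0, ERR=22891781126236119/281474976710656
(5,4): OLD=3992546539338971357/18014398509481984 → NEW=255, ERR=-601125080578934563/18014398509481984
(5,5): OLD=20977795401164499213/144115188075855872 → NEW=255, ERR=-15771577558178748147/144115188075855872
(5,6): OLD=300004742654857631011/2305843009213693952 → NEW=255, ERR=-287985224694634326749/2305843009213693952
Row 0: ..#.###
Row 1: .#.#.##
Row 2: ..#.#.#
Row 3: ..#.###
Row 4: .#.#.##
Row 5: ..#.###

Answer: ..#.###
.#.#.##
..#.#.#
..#.###
.#.#.##
..#.###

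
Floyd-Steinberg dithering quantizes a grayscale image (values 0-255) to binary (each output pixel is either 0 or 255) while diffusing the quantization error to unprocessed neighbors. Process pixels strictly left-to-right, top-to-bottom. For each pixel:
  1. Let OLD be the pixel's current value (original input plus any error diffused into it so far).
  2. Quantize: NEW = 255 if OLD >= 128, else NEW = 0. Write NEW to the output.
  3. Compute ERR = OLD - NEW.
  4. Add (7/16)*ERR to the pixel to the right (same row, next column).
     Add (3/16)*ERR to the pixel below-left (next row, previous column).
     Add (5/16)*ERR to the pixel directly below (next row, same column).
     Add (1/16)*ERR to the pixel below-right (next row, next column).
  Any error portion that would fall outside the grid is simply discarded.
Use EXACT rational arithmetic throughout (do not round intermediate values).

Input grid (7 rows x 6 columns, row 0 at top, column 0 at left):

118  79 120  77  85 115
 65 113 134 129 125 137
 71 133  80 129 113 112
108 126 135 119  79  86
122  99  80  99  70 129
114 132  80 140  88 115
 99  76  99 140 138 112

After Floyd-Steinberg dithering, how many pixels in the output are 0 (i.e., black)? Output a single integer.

Answer: 24

Derivation:
(0,0): OLD=118 → NEW=0, ERR=118
(0,1): OLD=1045/8 → NEW=255, ERR=-995/8
(0,2): OLD=8395/128 → NEW=0, ERR=8395/128
(0,3): OLD=216461/2048 → NEW=0, ERR=216461/2048
(0,4): OLD=4300507/32768 → NEW=255, ERR=-4055333/32768
(0,5): OLD=31905789/524288 → NEW=0, ERR=31905789/524288
(1,0): OLD=10055/128 → NEW=0, ERR=10055/128
(1,1): OLD=131249/1024 → NEW=255, ERR=-129871/1024
(1,2): OLD=3638981/32768 → NEW=0, ERR=3638981/32768
(1,3): OLD=25101505/131072 → NEW=255, ERR=-8321855/131072
(1,4): OLD=642268803/8388608 → NEW=0, ERR=642268803/8388608
(1,5): OLD=24398008229/134217728 → NEW=255, ERR=-9827512411/134217728
(2,0): OLD=1175851/16384 → NEW=0, ERR=1175851/16384
(2,1): OLD=78903881/524288 → NEW=255, ERR=-54789559/524288
(2,2): OLD=412323995/8388608 → NEW=0, ERR=412323995/8388608
(2,3): OLD=10197873411/67108864 → NEW=255, ERR=-6914886909/67108864
(2,4): OLD=159234622985/2147483648 → NEW=0, ERR=159234622985/2147483648
(2,5): OLD=4341152878799/34359738368 → NEW=0, ERR=4341152878799/34359738368
(3,0): OLD=929737147/8388608 → NEW=0, ERR=929737147/8388608
(3,1): OLD=10437718367/67108864 → NEW=255, ERR=-6675041953/67108864
(3,2): OLD=43482544045/536870912 → NEW=0, ERR=43482544045/536870912
(3,3): OLD=4783197005287/34359738368 → NEW=255, ERR=-3978536278553/34359738368
(3,4): OLD=18901380862535/274877906944 → NEW=0, ERR=18901380862535/274877906944
(3,5): OLD=704569812886729/4398046511104 → NEW=255, ERR=-416932047444791/4398046511104
(4,0): OLD=148160862549/1073741824 → NEW=255, ERR=-125643302571/1073741824
(4,1): OLD=667202194065/17179869184 → NEW=0, ERR=667202194065/17179869184
(4,2): OLD=51882479606755/549755813888 → NEW=0, ERR=51882479606755/549755813888
(4,3): OLD=1073642074438927/8796093022208 → NEW=0, ERR=1073642074438927/8796093022208
(4,4): OLD=16871242071972735/140737488355328 → NEW=0, ERR=16871242071972735/140737488355328
(4,5): OLD=351549249879657497/2251799813685248 → NEW=255, ERR=-222659702610080743/2251799813685248
(5,0): OLD=23286223768131/274877906944 → NEW=0, ERR=23286223768131/274877906944
(5,1): OLD=1685161830639603/8796093022208 → NEW=255, ERR=-557841890023437/8796093022208
(5,2): OLD=7533618976740321/70368744177664 → NEW=0, ERR=7533618976740321/70368744177664
(5,3): OLD=570509646540660859/2251799813685248 → NEW=255, ERR=-3699305949077381/2251799813685248
(5,4): OLD=512651453126153675/4503599627370496 → NEW=0, ERR=512651453126153675/4503599627370496
(5,5): OLD=10188466206447108455/72057594037927936 → NEW=255, ERR=-8186220273224515225/72057594037927936
(6,0): OLD=15985281480008121/140737488355328 → NEW=0, ERR=15985281480008121/140737488355328
(6,1): OLD=295530665427985733/2251799813685248 → NEW=255, ERR=-278678287061752507/2251799813685248
(6,2): OLD=666894122507596157/9007199254740992 → NEW=0, ERR=666894122507596157/9007199254740992
(6,3): OLD=28810611016971130697/144115188075855872 → NEW=255, ERR=-7938761942372116663/144115188075855872
(6,4): OLD=295305156954981493001/2305843009213693952 → NEW=255, ERR=-292684810394510464759/2305843009213693952
(6,5): OLD=1035959300034034554271/36893488147419103232 → NEW=0, ERR=1035959300034034554271/36893488147419103232
Output grid:
  Row 0: .#..#.  (4 black, running=4)
  Row 1: .#.#.#  (3 black, running=7)
  Row 2: .#.#..  (4 black, running=11)
  Row 3: .#.#.#  (3 black, running=14)
  Row 4: #....#  (4 black, running=18)
  Row 5: .#.#.#  (3 black, running=21)
  Row 6: .#.##.  (3 black, running=24)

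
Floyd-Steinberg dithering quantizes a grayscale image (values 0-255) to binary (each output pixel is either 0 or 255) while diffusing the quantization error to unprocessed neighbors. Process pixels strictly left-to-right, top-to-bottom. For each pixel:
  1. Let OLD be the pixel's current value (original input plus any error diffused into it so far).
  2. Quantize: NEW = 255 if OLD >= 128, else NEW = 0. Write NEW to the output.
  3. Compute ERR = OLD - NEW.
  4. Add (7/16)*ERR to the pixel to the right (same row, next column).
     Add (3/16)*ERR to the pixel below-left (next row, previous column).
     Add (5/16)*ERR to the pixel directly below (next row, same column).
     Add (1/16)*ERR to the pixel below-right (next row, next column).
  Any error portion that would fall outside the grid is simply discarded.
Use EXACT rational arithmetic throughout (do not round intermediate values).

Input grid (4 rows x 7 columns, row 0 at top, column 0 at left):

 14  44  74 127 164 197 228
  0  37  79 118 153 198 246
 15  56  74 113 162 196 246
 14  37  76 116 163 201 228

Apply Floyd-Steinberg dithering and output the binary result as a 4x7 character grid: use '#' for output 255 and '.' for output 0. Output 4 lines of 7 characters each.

(0,0): OLD=14 → NEW=0, ERR=14
(0,1): OLD=401/8 → NEW=0, ERR=401/8
(0,2): OLD=12279/128 → NEW=0, ERR=12279/128
(0,3): OLD=346049/2048 → NEW=255, ERR=-176191/2048
(0,4): OLD=4140615/32768 → NEW=0, ERR=4140615/32768
(0,5): OLD=132269041/524288 → NEW=255, ERR=-1424399/524288
(0,6): OLD=1902631831/8388608 → NEW=255, ERR=-236463209/8388608
(1,0): OLD=1763/128 → NEW=0, ERR=1763/128
(1,1): OLD=79413/1024 → NEW=0, ERR=79413/1024
(1,2): OLD=4256857/32768 → NEW=255, ERR=-4098983/32768
(1,3): OLD=8660773/131072 → NEW=0, ERR=8660773/131072
(1,4): OLD=1807829775/8388608 → NEW=255, ERR=-331265265/8388608
(1,5): OLD=12246454591/67108864 → NEW=255, ERR=-4866305729/67108864
(1,6): OLD=220435497169/1073741824 → NEW=255, ERR=-53368667951/1073741824
(2,0): OLD=554519/16384 → NEW=0, ERR=554519/16384
(2,1): OLD=37983853/524288 → NEW=0, ERR=37983853/524288
(2,2): OLD=703314055/8388608 → NEW=0, ERR=703314055/8388608
(2,3): OLD=10409056783/67108864 → NEW=255, ERR=-6703703537/67108864
(2,4): OLD=51802519359/536870912 → NEW=0, ERR=51802519359/536870912
(2,5): OLD=3500677214997/17179869184 → NEW=255, ERR=-880189426923/17179869184
(2,6): OLD=55943371417059/274877906944 → NEW=255, ERR=-14150494853661/274877906944
(3,0): OLD=320115111/8388608 → NEW=0, ERR=320115111/8388608
(3,1): OLD=6319712923/67108864 → NEW=0, ERR=6319712923/67108864
(3,2): OLD=69362876929/536870912 → NEW=255, ERR=-67539205631/536870912
(3,3): OLD=113982372343/2147483648 → NEW=0, ERR=113982372343/2147483648
(3,4): OLD=55119798394279/274877906944 → NEW=255, ERR=-14974067876441/274877906944
(3,5): OLD=346422562396901/2199023255552 → NEW=255, ERR=-214328367768859/2199023255552
(3,6): OLD=5843054221079099/35184372088832 → NEW=255, ERR=-3128960661573061/35184372088832
Row 0: ...#.##
Row 1: ..#.###
Row 2: ...#.##
Row 3: ..#.###

Answer: ...#.##
..#.###
...#.##
..#.###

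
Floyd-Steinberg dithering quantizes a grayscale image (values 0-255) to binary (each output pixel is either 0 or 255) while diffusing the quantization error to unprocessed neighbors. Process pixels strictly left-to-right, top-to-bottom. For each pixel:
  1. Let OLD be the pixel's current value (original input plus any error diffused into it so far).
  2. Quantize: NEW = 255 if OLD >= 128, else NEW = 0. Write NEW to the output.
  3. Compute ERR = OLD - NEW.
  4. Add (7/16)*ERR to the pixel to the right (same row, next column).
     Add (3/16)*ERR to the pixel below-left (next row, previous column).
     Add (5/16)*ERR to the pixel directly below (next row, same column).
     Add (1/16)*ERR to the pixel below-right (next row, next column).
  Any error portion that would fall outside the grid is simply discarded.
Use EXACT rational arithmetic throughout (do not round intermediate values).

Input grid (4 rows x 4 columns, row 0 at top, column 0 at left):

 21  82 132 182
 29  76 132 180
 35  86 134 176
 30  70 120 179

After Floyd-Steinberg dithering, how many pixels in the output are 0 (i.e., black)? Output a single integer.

(0,0): OLD=21 → NEW=0, ERR=21
(0,1): OLD=1459/16 → NEW=0, ERR=1459/16
(0,2): OLD=44005/256 → NEW=255, ERR=-21275/256
(0,3): OLD=596547/4096 → NEW=255, ERR=-447933/4096
(1,0): OLD=13481/256 → NEW=0, ERR=13481/256
(1,1): OLD=231967/2048 → NEW=0, ERR=231967/2048
(1,2): OLD=9225995/65536 → NEW=255, ERR=-7485685/65536
(1,3): OLD=95062845/1048576 → NEW=0, ERR=95062845/1048576
(2,0): OLD=2382021/32768 → NEW=0, ERR=2382021/32768
(2,1): OLD=141634631/1048576 → NEW=255, ERR=-125752249/1048576
(2,2): OLD=146622755/2097152 → NEW=0, ERR=146622755/2097152
(2,3): OLD=7643025847/33554432 → NEW=255, ERR=-913354313/33554432
(3,0): OLD=507183093/16777216 → NEW=0, ERR=507183093/16777216
(3,1): OLD=17019124523/268435456 → NEW=0, ERR=17019124523/268435456
(3,2): OLD=674255431125/4294967296 → NEW=255, ERR=-420961229355/4294967296
(3,3): OLD=9069794372179/68719476736 → NEW=255, ERR=-8453672195501/68719476736
Output grid:
  Row 0: ..##  (2 black, running=2)
  Row 1: ..#.  (3 black, running=5)
  Row 2: .#.#  (2 black, running=7)
  Row 3: ..##  (2 black, running=9)

Answer: 9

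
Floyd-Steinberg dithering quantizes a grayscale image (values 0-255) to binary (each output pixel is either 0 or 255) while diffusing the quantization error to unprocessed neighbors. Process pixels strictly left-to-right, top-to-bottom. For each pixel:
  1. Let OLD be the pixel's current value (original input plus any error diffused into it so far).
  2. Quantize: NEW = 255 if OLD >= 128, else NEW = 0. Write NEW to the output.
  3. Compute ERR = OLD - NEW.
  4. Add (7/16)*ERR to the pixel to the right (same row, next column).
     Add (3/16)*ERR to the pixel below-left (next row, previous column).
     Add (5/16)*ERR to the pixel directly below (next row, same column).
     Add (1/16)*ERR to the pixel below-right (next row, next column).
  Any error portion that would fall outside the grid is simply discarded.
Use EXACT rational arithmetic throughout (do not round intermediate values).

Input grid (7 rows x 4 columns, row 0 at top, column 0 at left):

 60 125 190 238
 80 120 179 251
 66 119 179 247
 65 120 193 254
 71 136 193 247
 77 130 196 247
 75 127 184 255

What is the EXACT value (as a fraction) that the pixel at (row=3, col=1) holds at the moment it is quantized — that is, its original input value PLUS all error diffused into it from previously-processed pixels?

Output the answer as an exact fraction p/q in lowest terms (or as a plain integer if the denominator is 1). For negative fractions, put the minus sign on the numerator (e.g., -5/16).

Answer: 11197249929/67108864

Derivation:
(0,0): OLD=60 → NEW=0, ERR=60
(0,1): OLD=605/4 → NEW=255, ERR=-415/4
(0,2): OLD=9255/64 → NEW=255, ERR=-7065/64
(0,3): OLD=194257/1024 → NEW=255, ERR=-66863/1024
(1,0): OLD=5075/64 → NEW=0, ERR=5075/64
(1,1): OLD=53925/512 → NEW=0, ERR=53925/512
(1,2): OLD=2815657/16384 → NEW=255, ERR=-1362263/16384
(1,3): OLD=49104623/262144 → NEW=255, ERR=-17742097/262144
(2,0): OLD=905447/8192 → NEW=0, ERR=905447/8192
(2,1): OLD=49711805/262144 → NEW=255, ERR=-17134915/262144
(2,2): OLD=62029785/524288 → NEW=0, ERR=62029785/524288
(2,3): OLD=2285181285/8388608 → NEW=255, ERR=146086245/8388608
(3,0): OLD=366096535/4194304 → NEW=0, ERR=366096535/4194304
(3,1): OLD=11197249929/67108864 → NEW=255, ERR=-5915510391/67108864
Target (3,1): original=120, with diffused error = 11197249929/67108864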